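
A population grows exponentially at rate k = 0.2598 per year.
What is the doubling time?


Exponential growth: P(t) = P₀ e^(0.2598t). Set P(t)/P₀ = 2: e^(0.2598t) = 2.
Solve: t = ln(2)/0.2598 ≈ 2.67 years.


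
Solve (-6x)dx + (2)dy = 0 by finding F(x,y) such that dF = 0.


Check exactness: ∂M/∂y = 0 and ∂N/∂x = 0; equal, so the equation is exact.
Integrate M with respect to x (treating y as constant): ∫M dx = -3x^2 + h(y).
Differentiate w.r.t. y and set equal to N: the x-dependent terms already match, leaving h'(y) = 2. Integrate: h(y) = 2y.
So F(x,y) = 2y - 3x^2.
General solution: 2y - 3x^2 = C.


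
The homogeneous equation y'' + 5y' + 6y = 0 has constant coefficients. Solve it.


Characteristic equation: r² + 5r + 6 = 0.
Factor: (r + 3)(r + 2) = 0 ⇒ r = -3, -2 (distinct real).
General solution: y = C₁e^(-3x) + C₂e^(-2x).


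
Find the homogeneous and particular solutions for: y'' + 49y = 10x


Homogeneous: r² + 49 = 0 ⇒ r = ±7i, y_h = C₁cos(7x) + C₂sin(7x).
Polynomial forcing; try y_p = Ax + B. Then y_p'' + 49 y_p = 49(Ax + B) = 10x, so B = 0 and A = 10/49.
General solution: y = C₁cos(7x) + C₂sin(7x) + (10/49)x.


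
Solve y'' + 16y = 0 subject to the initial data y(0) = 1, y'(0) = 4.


Characteristic roots of r² + 16 = 0 are ±4i, so y = C₁cos(4x) + C₂sin(4x).
Apply y(0) = 1: C₁ = 1. Differentiate and apply y'(0) = 4: 4·C₂ = 4, so C₂ = 1.
Particular solution: y = cos(4x) + sin(4x).


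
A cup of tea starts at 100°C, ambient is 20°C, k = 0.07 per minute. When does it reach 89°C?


From T(t) = T_a + (T₀ - T_a)e^(-kt), set T(t) = 89:
(89 - 20) / (100 - 20) = e^(-0.07t), so t = -ln(0.863)/0.07 ≈ 2.1 minutes.


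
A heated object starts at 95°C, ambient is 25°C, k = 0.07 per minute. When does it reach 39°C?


From T(t) = T_a + (T₀ - T_a)e^(-kt), set T(t) = 39:
(39 - 25) / (95 - 25) = e^(-0.07t), so t = -ln(0.200)/0.07 ≈ 23.0 minutes.


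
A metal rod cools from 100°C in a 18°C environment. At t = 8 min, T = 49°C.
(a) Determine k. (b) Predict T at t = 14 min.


Newton's law: T(t) = T_a + (T₀ - T_a)e^(-kt).
(a) Use T(8) = 49: (49 - 18)/(100 - 18) = e^(-k·8), so k = -ln(0.378)/8 ≈ 0.1216.
(b) Apply k to t = 14: T(14) = 18 + (82)e^(-1.702) ≈ 32.9°C.


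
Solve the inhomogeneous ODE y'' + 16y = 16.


Homogeneous part: r² + 16 = 0 ⇒ r = ±4i, so y_h = C₁cos(4x) + C₂sin(4x).
Try constant y_p = A; plug in: 16A = 16 ⇒ A = 1.
General solution: y = C₁cos(4x) + C₂sin(4x) + 1.


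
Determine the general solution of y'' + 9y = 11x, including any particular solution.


Homogeneous: r² + 9 = 0 ⇒ r = ±3i, y_h = C₁cos(3x) + C₂sin(3x).
Polynomial forcing; try y_p = Ax + B. Then y_p'' + 9 y_p = 9(Ax + B) = 11x, so B = 0 and A = 11/9.
General solution: y = C₁cos(3x) + C₂sin(3x) + (11/9)x.


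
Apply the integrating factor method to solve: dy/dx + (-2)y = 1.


P(x) = -2 ⇒ μ = e^(-2x).
(μ y)' = e^(-2x) ⇒ μ y = -(1/2)e^(-2x) + C.
Divide by μ: y = -1/2 + Ce^(2x).


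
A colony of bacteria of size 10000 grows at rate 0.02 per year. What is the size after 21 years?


The ODE dP/dt = 0.02P has solution P(t) = P(0)e^(0.02t).
Substitute P(0) = 10000 and t = 21: P(21) = 10000 e^(0.42) ≈ 15220.


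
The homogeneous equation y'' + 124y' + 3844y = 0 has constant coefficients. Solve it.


Characteristic equation: r² + 124r + 3844 = 0, i.e. (r + 62)² = 0.
Repeated root r = -62; include an x factor for the second linearly independent solution.
General solution: y = (C₁ + C₂x)e^(-62x).


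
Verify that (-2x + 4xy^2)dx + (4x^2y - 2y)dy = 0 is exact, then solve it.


Check exactness: ∂M/∂y = 8xy and ∂N/∂x = 8xy; equal, so the equation is exact.
Integrate M with respect to x (treating y as constant): ∫M dx = -x^2 + 2x^2y^2 + h(y).
Differentiate w.r.t. y and set equal to N: the x-dependent terms already match, leaving h'(y) = -2y. Integrate: h(y) = -y^2.
So F(x,y) = -x^2 + 2x^2y^2 - y^2.
General solution: -x^2 + 2x^2y^2 - y^2 = C.


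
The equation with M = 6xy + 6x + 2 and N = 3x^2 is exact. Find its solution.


Check exactness: ∂M/∂y = 6x and ∂N/∂x = 6x; equal, so the equation is exact.
Integrate M with respect to x (treating y as constant): ∫M dx = 3x^2y + 3x^2 + 2x + h(y).
Differentiate w.r.t. y and set equal to N: all terms match, so h'(y) = 0 and h is a constant absorbed into C.
General solution: 3x^2y + 3x^2 + 2x = C.


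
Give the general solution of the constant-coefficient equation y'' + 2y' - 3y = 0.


Characteristic equation: r² + 2r - 3 = 0.
Factor: (r - 1)(r + 3) = 0 ⇒ r = 1, -3 (distinct real).
General solution: y = C₁e^(x) + C₂e^(-3x).


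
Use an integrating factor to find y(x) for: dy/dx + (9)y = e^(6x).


P(x) = 9 ⇒ μ = e^(9x).
(μ y)' = e^(15x) ⇒ μ y = e^(15x)/15 + C.
Divide by μ: y = (1/15)e^(6x) + Ce^(-9x).


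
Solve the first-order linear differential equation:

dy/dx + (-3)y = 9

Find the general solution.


P(x) = -3 ⇒ μ = e^(-3x).
(μ y)' = 9e^(-3x) ⇒ μ y = -3e^(-3x) + C.
Divide by μ: y = -3 + Ce^(3x).


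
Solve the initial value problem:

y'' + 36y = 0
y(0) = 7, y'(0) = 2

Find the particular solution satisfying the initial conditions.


Characteristic roots of r² + 36 = 0 are ±6i, so y = C₁cos(6x) + C₂sin(6x).
Apply y(0) = 7: C₁ = 7. Differentiate and apply y'(0) = 2: 6·C₂ = 2, so C₂ = 1/3.
Particular solution: y = 7cos(6x) + (1/3)sin(6x).


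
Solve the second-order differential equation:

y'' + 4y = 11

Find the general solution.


Homogeneous part: r² + 4 = 0 ⇒ r = ±2i, so y_h = C₁cos(2x) + C₂sin(2x).
Try constant y_p = A; plug in: 4A = 11 ⇒ A = 11/4.
General solution: y = C₁cos(2x) + C₂sin(2x) + 11/4.


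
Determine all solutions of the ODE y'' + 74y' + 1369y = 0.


Characteristic equation: r² + 74r + 1369 = 0, i.e. (r + 37)² = 0.
Repeated root r = -37; include an x factor for the second linearly independent solution.
General solution: y = (C₁ + C₂x)e^(-37x).


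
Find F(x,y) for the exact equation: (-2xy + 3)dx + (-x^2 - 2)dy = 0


Check exactness: ∂M/∂y = -2x and ∂N/∂x = -2x; equal, so the equation is exact.
Integrate M with respect to x (treating y as constant): ∫M dx = -x^2y + 3x + h(y).
Differentiate w.r.t. y and set equal to N: the x-dependent terms already match, leaving h'(y) = -2. Integrate: h(y) = -2y.
So F(x,y) = -x^2y - 2y + 3x.
General solution: -x^2y - 2y + 3x = C.


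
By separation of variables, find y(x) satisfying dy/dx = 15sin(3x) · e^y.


Separate: e^(-y) dy = 15sin(3x) dx.
Integrate: -e^(-y) = -5cos(3x) + C₀.
Rearrange: e^(-y) = 5cos(3x) + C.


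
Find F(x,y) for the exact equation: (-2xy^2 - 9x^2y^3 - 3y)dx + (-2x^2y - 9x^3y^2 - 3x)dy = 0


Check exactness: ∂M/∂y = -4xy - 27x^2y^2 - 3 and ∂N/∂x = -4xy - 27x^2y^2 - 3; equal, so the equation is exact.
Integrate M with respect to x (treating y as constant): ∫M dx = -x^2y^2 - 3x^3y^3 - 3xy + h(y).
Differentiate w.r.t. y and set equal to N: all terms match, so h'(y) = 0 and h is a constant absorbed into C.
General solution: -x^2y^2 - 3x^3y^3 - 3xy = C.


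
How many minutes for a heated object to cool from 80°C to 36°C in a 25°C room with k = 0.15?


From T(t) = T_a + (T₀ - T_a)e^(-kt), set T(t) = 36:
(36 - 25) / (80 - 25) = e^(-0.15t), so t = -ln(0.200)/0.15 ≈ 10.7 minutes.


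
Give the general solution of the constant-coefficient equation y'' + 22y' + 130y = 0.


Characteristic equation: r² + 22r + 130 = 0.
Discriminant is negative; roots r = -11 ± 3i (complex conjugate pair).
General solution uses e^(α x)(C₁ cos(β x) + C₂ sin(β x)): y = e^(-11x)(C₁cos(3x) + C₂sin(3x)).


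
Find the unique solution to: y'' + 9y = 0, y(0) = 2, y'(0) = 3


Characteristic roots of r² + 9 = 0 are ±3i, so y = C₁cos(3x) + C₂sin(3x).
Apply y(0) = 2: C₁ = 2. Differentiate and apply y'(0) = 3: 3·C₂ = 3, so C₂ = 1.
Particular solution: y = 2cos(3x) + sin(3x).


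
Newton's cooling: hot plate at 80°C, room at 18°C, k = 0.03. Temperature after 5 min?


Newton's law: dT/dt = -k(T - T_a) has solution T(t) = T_a + (T₀ - T_a)e^(-kt).
Plug in T_a = 18, T₀ = 80, k = 0.03, t = 5: T(5) = 18 + (62)e^(-0.15) ≈ 71.4°C.


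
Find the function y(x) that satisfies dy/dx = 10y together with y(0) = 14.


General solution of y' = 10y is y = Ce^(10x).
Apply y(0) = 14: C = 14.
Particular solution: y = 14e^(10x).


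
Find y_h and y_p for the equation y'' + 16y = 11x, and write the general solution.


Homogeneous: r² + 16 = 0 ⇒ r = ±4i, y_h = C₁cos(4x) + C₂sin(4x).
Polynomial forcing; try y_p = Ax + B. Then y_p'' + 16 y_p = 16(Ax + B) = 11x, so B = 0 and A = 11/16.
General solution: y = C₁cos(4x) + C₂sin(4x) + (11/16)x.


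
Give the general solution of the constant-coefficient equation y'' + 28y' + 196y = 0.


Characteristic equation: r² + 28r + 196 = 0, i.e. (r + 14)² = 0.
Repeated root r = -14; include an x factor for the second linearly independent solution.
General solution: y = (C₁ + C₂x)e^(-14x).


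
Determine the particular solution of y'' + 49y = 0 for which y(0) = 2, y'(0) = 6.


Characteristic roots of r² + 49 = 0 are ±7i, so y = C₁cos(7x) + C₂sin(7x).
Apply y(0) = 2: C₁ = 2. Differentiate and apply y'(0) = 6: 7·C₂ = 6, so C₂ = 6/7.
Particular solution: y = 2cos(7x) + (6/7)sin(7x).


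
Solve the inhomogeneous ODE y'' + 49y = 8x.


Homogeneous: r² + 49 = 0 ⇒ r = ±7i, y_h = C₁cos(7x) + C₂sin(7x).
Polynomial forcing; try y_p = Ax + B. Then y_p'' + 49 y_p = 49(Ax + B) = 8x, so B = 0 and A = 8/49.
General solution: y = C₁cos(7x) + C₂sin(7x) + (8/49)x.


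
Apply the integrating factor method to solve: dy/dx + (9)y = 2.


P(x) = 9, Q(x) = 2; integrating factor μ = e^(9x).
(μ y)' = 2e^(9x) ⇒ μ y = (2/9)e^(9x) + C.
Divide by μ: y = 2/9 + Ce^(-9x).


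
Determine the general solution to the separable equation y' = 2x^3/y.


Separate variables: y dy = 2x^3 dx.
Integrate both sides: y²/2 = (1/2)x^4 + C₀.
Multiply by 2: y² = x^4 + C.


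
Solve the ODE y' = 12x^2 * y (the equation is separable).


Separate variables: dy/y = 12x^2 dx.
Integrate: ln|y| = 4x^3 + C₀.
Exponentiate: y = Ce^(4x^3).


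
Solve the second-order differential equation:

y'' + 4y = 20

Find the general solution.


Homogeneous part: r² + 4 = 0 ⇒ r = ±2i, so y_h = C₁cos(2x) + C₂sin(2x).
Try constant y_p = A; plug in: 4A = 20 ⇒ A = 5.
General solution: y = C₁cos(2x) + C₂sin(2x) + 5.


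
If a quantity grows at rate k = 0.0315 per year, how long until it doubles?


Exponential growth: P(t) = P₀ e^(0.0315t). Set P(t)/P₀ = 2: e^(0.0315t) = 2.
Solve: t = ln(2)/0.0315 ≈ 22.00 years.


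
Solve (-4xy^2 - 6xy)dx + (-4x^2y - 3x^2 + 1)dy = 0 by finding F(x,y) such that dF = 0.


Check exactness: ∂M/∂y = -8xy - 6x and ∂N/∂x = -8xy - 6x; equal, so the equation is exact.
Integrate M with respect to x (treating y as constant): ∫M dx = -2x^2y^2 - 3x^2y + h(y).
Differentiate w.r.t. y and set equal to N: the x-dependent terms already match, leaving h'(y) = 1. Integrate: h(y) = y.
So F(x,y) = -2x^2y^2 - 3x^2y + y.
General solution: -2x^2y^2 - 3x^2y + y = C.


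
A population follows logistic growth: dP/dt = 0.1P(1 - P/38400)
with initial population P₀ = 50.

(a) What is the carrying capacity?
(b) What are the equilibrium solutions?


Logistic ODE dP/dt = 0.1P(1 - P/38400) has equilibria where dP/dt = 0, i.e. P = 0 or P = 38400.
The coefficient (1 - P/K) = 0 when P = K, identifying K = 38400 as the carrying capacity.
(a) K = 38400; (b) equilibria P = 0 and P = 38400.


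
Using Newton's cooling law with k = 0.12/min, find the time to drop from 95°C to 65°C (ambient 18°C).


From T(t) = T_a + (T₀ - T_a)e^(-kt), set T(t) = 65:
(65 - 18) / (95 - 18) = e^(-0.12t), so t = -ln(0.610)/0.12 ≈ 4.1 minutes.


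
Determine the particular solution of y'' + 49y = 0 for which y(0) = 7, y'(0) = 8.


Characteristic roots of r² + 49 = 0 are ±7i, so y = C₁cos(7x) + C₂sin(7x).
Apply y(0) = 7: C₁ = 7. Differentiate and apply y'(0) = 8: 7·C₂ = 8, so C₂ = 8/7.
Particular solution: y = 7cos(7x) + (8/7)sin(7x).


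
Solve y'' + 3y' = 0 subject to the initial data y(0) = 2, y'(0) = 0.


Characteristic roots of r² + 3r = 0 are 0, -3.
General solution y = c₁ + c₂ e^(-3x).
Apply y(0) = 2: c₁ + c₂ = 2. Apply y'(0) = 0: 0 c₁ - 3 c₂ = 0.
Solve: c₁ = 2, c₂ = 0.
Particular solution: y = 2 + 0e^(-3x).


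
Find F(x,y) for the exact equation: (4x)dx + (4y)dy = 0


Check exactness: ∂M/∂y = 0 and ∂N/∂x = 0; equal, so the equation is exact.
Integrate M with respect to x (treating y as constant): ∫M dx = 2x^2 + h(y).
Differentiate w.r.t. y and set equal to N: the x-dependent terms already match, leaving h'(y) = 4y. Integrate: h(y) = 2y^2.
So F(x,y) = 2x^2 + 2y^2.
General solution: 2x^2 + 2y^2 = C.


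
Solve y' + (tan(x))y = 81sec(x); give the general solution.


P(x) = tan(x) ⇒ μ = e^(∫tan(x)dx) = sec(x).
(sec(x) y)' = 81sec²(x) ⇒ sec(x) y = 81tan(x) + C.
Multiply by cos(x): y = 81sin(x) + C·cos(x).


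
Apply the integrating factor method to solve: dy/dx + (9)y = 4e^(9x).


P(x) = 9 ⇒ μ = e^(9x).
(μ y)' = 4e^(18x) ⇒ μ y = (4/18)e^(18x) + C.
Divide by μ: y = (2/9)e^(9x) + Ce^(-9x).


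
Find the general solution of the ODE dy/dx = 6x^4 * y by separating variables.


Separate variables: dy/y = 6x^4 dx.
Integrate: ln|y| = (6/5)x^5 + C₀.
Exponentiate: y = Ce^((6/5)x^5).


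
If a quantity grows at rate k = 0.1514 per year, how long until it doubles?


Exponential growth: P(t) = P₀ e^(0.1514t). Set P(t)/P₀ = 2: e^(0.1514t) = 2.
Solve: t = ln(2)/0.1514 ≈ 4.58 years.


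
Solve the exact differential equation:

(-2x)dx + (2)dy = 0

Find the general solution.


Check exactness: ∂M/∂y = 0 and ∂N/∂x = 0; equal, so the equation is exact.
Integrate M with respect to x (treating y as constant): ∫M dx = -x^2 + h(y).
Differentiate w.r.t. y and set equal to N: the x-dependent terms already match, leaving h'(y) = 2. Integrate: h(y) = 2y.
So F(x,y) = -x^2 + 2y.
General solution: -x^2 + 2y = C.


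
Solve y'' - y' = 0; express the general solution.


Characteristic equation: r² - r = 0.
Factor: (r - 0)(r - 1) = 0 ⇒ r = 0, 1 (distinct real).
General solution: y = C₁ + C₂e^(x).


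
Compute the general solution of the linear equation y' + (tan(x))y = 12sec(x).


P(x) = tan(x) ⇒ μ = e^(∫tan(x)dx) = sec(x).
(sec(x) y)' = 12sec²(x) ⇒ sec(x) y = 12tan(x) + C.
Multiply by cos(x): y = 12sin(x) + C·cos(x).


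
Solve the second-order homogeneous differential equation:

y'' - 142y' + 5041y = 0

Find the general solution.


Characteristic equation: r² - 142r + 5041 = 0, i.e. (r - 71)² = 0.
Repeated root r = 71; include an x factor for the second linearly independent solution.
General solution: y = (C₁ + C₂x)e^(71x).


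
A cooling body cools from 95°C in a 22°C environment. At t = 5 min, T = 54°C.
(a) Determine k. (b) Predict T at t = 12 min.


Newton's law: T(t) = T_a + (T₀ - T_a)e^(-kt).
(a) Use T(5) = 54: (54 - 22)/(95 - 22) = e^(-k·5), so k = -ln(0.438)/5 ≈ 0.1649.
(b) Apply k to t = 12: T(12) = 22 + (73)e^(-1.979) ≈ 32.1°C.


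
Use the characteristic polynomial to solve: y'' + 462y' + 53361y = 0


Characteristic equation: r² + 462r + 53361 = 0, i.e. (r + 231)² = 0.
Repeated root r = -231; include an x factor for the second linearly independent solution.
General solution: y = (C₁ + C₂x)e^(-231x).


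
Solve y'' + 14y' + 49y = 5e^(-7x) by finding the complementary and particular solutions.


Characteristic polynomial (r + 7)² = 0; repeated root r = -7.
y_h = (C₁ + C₂x)e^(-7x). Forcing matches the repeated root (resonance), so try y_p = Ax² e^(-7x).
Substitute and solve for A: 2A = 5, so A = 5/2.
General solution: y = (C₁ + C₂x + (5/2)x²)e^(-7x).


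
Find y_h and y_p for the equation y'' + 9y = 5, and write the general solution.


Homogeneous part: r² + 9 = 0 ⇒ r = ±3i, so y_h = C₁cos(3x) + C₂sin(3x).
Try constant y_p = A; plug in: 9A = 5 ⇒ A = 5/9.
General solution: y = C₁cos(3x) + C₂sin(3x) + 5/9.


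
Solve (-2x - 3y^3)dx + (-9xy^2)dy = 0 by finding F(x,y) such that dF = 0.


Check exactness: ∂M/∂y = -9y^2 and ∂N/∂x = -9y^2; equal, so the equation is exact.
Integrate M with respect to x (treating y as constant): ∫M dx = -x^2 - 3xy^3 + h(y).
Differentiate w.r.t. y and set equal to N: all terms match, so h'(y) = 0 and h is a constant absorbed into C.
General solution: -x^2 - 3xy^3 = C.


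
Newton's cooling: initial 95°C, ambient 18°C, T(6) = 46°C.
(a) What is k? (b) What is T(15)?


Newton's law: T(t) = T_a + (T₀ - T_a)e^(-kt).
(a) Use T(6) = 46: (46 - 18)/(95 - 18) = e^(-k·6), so k = -ln(0.364)/6 ≈ 0.1686.
(b) Apply k to t = 15: T(15) = 18 + (77)e^(-2.529) ≈ 24.1°C.


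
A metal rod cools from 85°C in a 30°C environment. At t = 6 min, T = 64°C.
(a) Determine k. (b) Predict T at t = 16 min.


Newton's law: T(t) = T_a + (T₀ - T_a)e^(-kt).
(a) Use T(6) = 64: (64 - 30)/(85 - 30) = e^(-k·6), so k = -ln(0.618)/6 ≈ 0.0802.
(b) Apply k to t = 16: T(16) = 30 + (55)e^(-1.283) ≈ 45.3°C.


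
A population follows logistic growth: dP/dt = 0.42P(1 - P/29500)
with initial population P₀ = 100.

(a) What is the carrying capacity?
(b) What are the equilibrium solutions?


Logistic ODE dP/dt = 0.42P(1 - P/29500) has equilibria where dP/dt = 0, i.e. P = 0 or P = 29500.
The coefficient (1 - P/K) = 0 when P = K, identifying K = 29500 as the carrying capacity.
(a) K = 29500; (b) equilibria P = 0 and P = 29500.


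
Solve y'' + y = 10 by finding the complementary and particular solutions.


Homogeneous part: r² + 1 = 0 ⇒ r = ±1i, so y_h = C₁cos(x) + C₂sin(x).
Try constant y_p = A; plug in: 1A = 10 ⇒ A = 10.
General solution: y = C₁cos(x) + C₂sin(x) + 10.


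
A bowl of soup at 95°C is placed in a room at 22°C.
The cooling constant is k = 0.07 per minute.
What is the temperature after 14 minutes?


Newton's law: dT/dt = -k(T - T_a) has solution T(t) = T_a + (T₀ - T_a)e^(-kt).
Plug in T_a = 22, T₀ = 95, k = 0.07, t = 14: T(14) = 22 + (73)e^(-0.98) ≈ 49.4°C.


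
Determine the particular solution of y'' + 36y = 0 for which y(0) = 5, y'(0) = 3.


Characteristic roots of r² + 36 = 0 are ±6i, so y = C₁cos(6x) + C₂sin(6x).
Apply y(0) = 5: C₁ = 5. Differentiate and apply y'(0) = 3: 6·C₂ = 3, so C₂ = 1/2.
Particular solution: y = 5cos(6x) + (1/2)sin(6x).


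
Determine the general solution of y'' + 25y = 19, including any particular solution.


Homogeneous part: r² + 25 = 0 ⇒ r = ±5i, so y_h = C₁cos(5x) + C₂sin(5x).
Try constant y_p = A; plug in: 25A = 19 ⇒ A = 19/25.
General solution: y = C₁cos(5x) + C₂sin(5x) + 19/25.


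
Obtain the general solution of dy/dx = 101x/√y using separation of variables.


Separate: √y dy = 101x dx.
Integrate: (2/3)y^(3/2) = (101/2)x² + C.


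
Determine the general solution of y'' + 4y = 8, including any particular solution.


Homogeneous part: r² + 4 = 0 ⇒ r = ±2i, so y_h = C₁cos(2x) + C₂sin(2x).
Try constant y_p = A; plug in: 4A = 8 ⇒ A = 2.
General solution: y = C₁cos(2x) + C₂sin(2x) + 2.


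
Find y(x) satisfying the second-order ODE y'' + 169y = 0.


Characteristic equation: r² + 169 = 0.
Discriminant is negative; roots r = 0 ± 13i (complex conjugate pair).
General solution uses e^(α x)(C₁ cos(β x) + C₂ sin(β x)): y = C₁cos(13x) + C₂sin(13x).


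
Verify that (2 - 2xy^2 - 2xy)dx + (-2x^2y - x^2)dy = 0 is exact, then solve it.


Check exactness: ∂M/∂y = -4xy - 2x and ∂N/∂x = -4xy - 2x; equal, so the equation is exact.
Integrate M with respect to x (treating y as constant): ∫M dx = 2x - x^2y^2 - x^2y + h(y).
Differentiate w.r.t. y and set equal to N: all terms match, so h'(y) = 0 and h is a constant absorbed into C.
General solution: 2x - x^2y^2 - x^2y = C.


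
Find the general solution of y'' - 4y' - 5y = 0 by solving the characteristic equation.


Characteristic equation: r² - 4r - 5 = 0.
Factor: (r + 1)(r - 5) = 0 ⇒ r = -1, 5 (distinct real).
General solution: y = C₁e^(-x) + C₂e^(5x).


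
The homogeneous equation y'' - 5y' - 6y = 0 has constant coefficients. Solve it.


Characteristic equation: r² - 5r - 6 = 0.
Factor: (r + 1)(r - 6) = 0 ⇒ r = -1, 6 (distinct real).
General solution: y = C₁e^(-x) + C₂e^(6x).


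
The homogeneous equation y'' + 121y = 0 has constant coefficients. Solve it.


Characteristic equation: r² + 121 = 0.
Discriminant is negative; roots r = 0 ± 11i (complex conjugate pair).
General solution uses e^(α x)(C₁ cos(β x) + C₂ sin(β x)): y = C₁cos(11x) + C₂sin(11x).


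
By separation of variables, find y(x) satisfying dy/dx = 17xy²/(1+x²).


Separate: dy/y² = 17x/(1+x²) dx.
Integrate LHS: ∫ dy/y² = -1/y.
Integrate RHS via u = 1+x²: (17/2)ln(1+x²) + C.
Result: -1/y = (17/2)ln(1+x²) + C.


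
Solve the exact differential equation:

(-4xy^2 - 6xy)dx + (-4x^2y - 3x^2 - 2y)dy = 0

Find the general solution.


Check exactness: ∂M/∂y = -8xy - 6x and ∂N/∂x = -8xy - 6x; equal, so the equation is exact.
Integrate M with respect to x (treating y as constant): ∫M dx = -2x^2y^2 - 3x^2y + h(y).
Differentiate w.r.t. y and set equal to N: the x-dependent terms already match, leaving h'(y) = -2y. Integrate: h(y) = -y^2.
So F(x,y) = -2x^2y^2 - 3x^2y - y^2.
General solution: -2x^2y^2 - 3x^2y - y^2 = C.


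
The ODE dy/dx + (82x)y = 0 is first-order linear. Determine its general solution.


P(x) = 82x ⇒ μ = e^(41x²).
Q(x) = 0 so μ y is constant: y = Ce^(-41x²).


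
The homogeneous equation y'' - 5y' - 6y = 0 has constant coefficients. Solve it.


Characteristic equation: r² - 5r - 6 = 0.
Factor: (r - 6)(r + 1) = 0 ⇒ r = 6, -1 (distinct real).
General solution: y = C₁e^(6x) + C₂e^(-x).


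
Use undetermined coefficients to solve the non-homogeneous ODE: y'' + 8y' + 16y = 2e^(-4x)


Characteristic polynomial (r + 4)² = 0; repeated root r = -4.
y_h = (C₁ + C₂x)e^(-4x). Forcing matches the repeated root (resonance), so try y_p = Ax² e^(-4x).
Substitute and solve for A: 2A = 2, so A = 1.
General solution: y = (C₁ + C₂x + x²)e^(-4x).


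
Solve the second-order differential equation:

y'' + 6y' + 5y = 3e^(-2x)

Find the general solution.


Characteristic roots of r² + 6r + 5 = 0 are -5, -1.
y_h = C₁e^(-5x) + C₂e^(-x).
Forcing exponent -2 is not a characteristic root; try y_p = Ae^(-2x).
Substitute: A·(4 + (6)·-2 + (5)) = A·-3 = 3, so A = -1.
General solution: y = C₁e^(-5x) + C₂e^(-x) - e^(-2x).


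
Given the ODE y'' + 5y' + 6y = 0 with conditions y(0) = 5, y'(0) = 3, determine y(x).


Characteristic roots of r² + 5r + 6 = 0 are -2, -3.
General solution y = c₁ e^(-2x) + c₂ e^(-3x).
Apply y(0) = 5: c₁ + c₂ = 5. Apply y'(0) = 3: -2 c₁ - 3 c₂ = 3.
Solve: c₁ = 18, c₂ = -13.
Particular solution: y = 18e^(-2x) - 13e^(-3x).


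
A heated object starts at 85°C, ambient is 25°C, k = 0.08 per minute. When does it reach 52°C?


From T(t) = T_a + (T₀ - T_a)e^(-kt), set T(t) = 52:
(52 - 25) / (85 - 25) = e^(-0.08t), so t = -ln(0.450)/0.08 ≈ 10.0 minutes.


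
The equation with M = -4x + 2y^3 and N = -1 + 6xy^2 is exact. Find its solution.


Check exactness: ∂M/∂y = 6y^2 and ∂N/∂x = 6y^2; equal, so the equation is exact.
Integrate M with respect to x (treating y as constant): ∫M dx = -2x^2 + 2xy^3 + h(y).
Differentiate w.r.t. y and set equal to N: the x-dependent terms already match, leaving h'(y) = -1. Integrate: h(y) = -y.
So F(x,y) = -y - 2x^2 + 2xy^3.
General solution: -y - 2x^2 + 2xy^3 = C.


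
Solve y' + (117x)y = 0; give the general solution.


P(x) = 117x ⇒ μ = e^((117/2)x²).
Q(x) = 0 so μ y is constant: y = Ce^(-(117/2)x²).


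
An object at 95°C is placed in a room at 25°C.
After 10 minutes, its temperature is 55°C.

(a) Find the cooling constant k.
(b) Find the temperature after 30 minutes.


Newton's law: T(t) = T_a + (T₀ - T_a)e^(-kt).
(a) Use T(10) = 55: (55 - 25)/(95 - 25) = e^(-k·10), so k = -ln(0.429)/10 ≈ 0.0847.
(b) Apply k to t = 30: T(30) = 25 + (70)e^(-2.542) ≈ 30.5°C.


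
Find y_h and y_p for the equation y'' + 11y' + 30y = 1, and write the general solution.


Characteristic roots of r² + 11r + 30 = 0 are -5, -6.
y_h = C₁e^(-5x) + C₂e^(-6x).
Constant forcing; try y_p = A. Then 30A = 1 ⇒ A = 1/30.
General solution: y = C₁e^(-5x) + C₂e^(-6x) + 1/30.


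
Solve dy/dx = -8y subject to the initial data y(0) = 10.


General solution of y' = -8y is y = Ce^(-8x).
Apply y(0) = 10: C = 10.
Particular solution: y = 10e^(-8x).


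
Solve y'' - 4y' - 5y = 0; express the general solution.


Characteristic equation: r² - 4r - 5 = 0.
Factor: (r + 1)(r - 5) = 0 ⇒ r = -1, 5 (distinct real).
General solution: y = C₁e^(-x) + C₂e^(5x).


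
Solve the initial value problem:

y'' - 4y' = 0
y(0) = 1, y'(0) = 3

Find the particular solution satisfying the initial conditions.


Characteristic roots of r² - 4r = 0 are 4, 0.
General solution y = c₁ e^(4x) + c₂.
Apply y(0) = 1: c₁ + c₂ = 1. Apply y'(0) = 3: 4 c₁ + 0 c₂ = 3.
Solve: c₁ = 3/4, c₂ = 1/4.
Particular solution: y = (3/4)e^(4x) + 1/4.


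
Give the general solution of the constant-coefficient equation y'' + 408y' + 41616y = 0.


Characteristic equation: r² + 408r + 41616 = 0, i.e. (r + 204)² = 0.
Repeated root r = -204; include an x factor for the second linearly independent solution.
General solution: y = (C₁ + C₂x)e^(-204x).


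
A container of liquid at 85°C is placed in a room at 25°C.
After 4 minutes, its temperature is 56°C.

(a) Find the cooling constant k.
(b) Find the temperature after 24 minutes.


Newton's law: T(t) = T_a + (T₀ - T_a)e^(-kt).
(a) Use T(4) = 56: (56 - 25)/(85 - 25) = e^(-k·4), so k = -ln(0.517)/4 ≈ 0.1651.
(b) Apply k to t = 24: T(24) = 25 + (60)e^(-3.962) ≈ 26.1°C.


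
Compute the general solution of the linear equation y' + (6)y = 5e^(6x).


P(x) = 6 ⇒ μ = e^(6x).
(μ y)' = 5e^(12x) ⇒ μ y = (5/12)e^(12x) + C.
Divide by μ: y = (5/12)e^(6x) + Ce^(-6x).


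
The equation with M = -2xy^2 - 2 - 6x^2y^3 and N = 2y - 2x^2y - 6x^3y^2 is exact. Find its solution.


Check exactness: ∂M/∂y = -4xy - 18x^2y^2 and ∂N/∂x = -4xy - 18x^2y^2; equal, so the equation is exact.
Integrate M with respect to x (treating y as constant): ∫M dx = -x^2y^2 - 2x - 2x^3y^3 + h(y).
Differentiate w.r.t. y and set equal to N: the x-dependent terms already match, leaving h'(y) = 2y. Integrate: h(y) = y^2.
So F(x,y) = y^2 - x^2y^2 - 2x - 2x^3y^3.
General solution: y^2 - x^2y^2 - 2x - 2x^3y^3 = C.


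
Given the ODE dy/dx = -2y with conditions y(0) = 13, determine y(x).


General solution of y' = -2y is y = Ce^(-2x).
Apply y(0) = 13: C = 13.
Particular solution: y = 13e^(-2x).


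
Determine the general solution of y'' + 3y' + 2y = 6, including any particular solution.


Characteristic roots of r² + 3r + 2 = 0 are -2, -1.
y_h = C₁e^(-2x) + C₂e^(-x).
Constant forcing; try y_p = A. Then 2A = 6 ⇒ A = 3.
General solution: y = C₁e^(-2x) + C₂e^(-x) + 3.


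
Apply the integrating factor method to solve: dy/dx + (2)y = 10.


P(x) = 2, Q(x) = 10; integrating factor μ = e^(2x).
(μ y)' = 10e^(2x) ⇒ μ y = 5e^(2x) + C.
Divide by μ: y = 5 + Ce^(-2x).


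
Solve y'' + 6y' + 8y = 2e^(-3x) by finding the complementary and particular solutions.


Characteristic roots of r² + 6r + 8 = 0 are -2, -4.
y_h = C₁e^(-2x) + C₂e^(-4x).
Forcing exponent -3 is not a characteristic root; try y_p = Ae^(-3x).
Substitute: A·(9 + (6)·-3 + (8)) = A·-1 = 2, so A = -2.
General solution: y = C₁e^(-2x) + C₂e^(-4x) - 2e^(-3x).


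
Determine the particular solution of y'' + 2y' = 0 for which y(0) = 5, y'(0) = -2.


Characteristic roots of r² + 2r = 0 are 0, -2.
General solution y = c₁ + c₂ e^(-2x).
Apply y(0) = 5: c₁ + c₂ = 5. Apply y'(0) = -2: 0 c₁ - 2 c₂ = -2.
Solve: c₁ = 4, c₂ = 1.
Particular solution: y = 4 + e^(-2x).


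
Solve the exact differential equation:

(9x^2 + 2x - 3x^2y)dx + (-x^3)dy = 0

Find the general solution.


Check exactness: ∂M/∂y = -3x^2 and ∂N/∂x = -3x^2; equal, so the equation is exact.
Integrate M with respect to x (treating y as constant): ∫M dx = 3x^3 + x^2 - x^3y + h(y).
Differentiate w.r.t. y and set equal to N: all terms match, so h'(y) = 0 and h is a constant absorbed into C.
General solution: 3x^3 + x^2 - x^3y = C.


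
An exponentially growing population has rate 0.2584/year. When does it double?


Exponential growth: P(t) = P₀ e^(0.2584t). Set P(t)/P₀ = 2: e^(0.2584t) = 2.
Solve: t = ln(2)/0.2584 ≈ 2.68 years.


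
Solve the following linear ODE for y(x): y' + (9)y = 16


P(x) = 9, Q(x) = 16; integrating factor μ = e^(9x).
(μ y)' = 16e^(9x) ⇒ μ y = (16/9)e^(9x) + C.
Divide by μ: y = 16/9 + Ce^(-9x).


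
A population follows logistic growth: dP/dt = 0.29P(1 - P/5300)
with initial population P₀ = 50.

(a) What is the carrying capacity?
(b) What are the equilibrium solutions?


Logistic ODE dP/dt = 0.29P(1 - P/5300) has equilibria where dP/dt = 0, i.e. P = 0 or P = 5300.
The coefficient (1 - P/K) = 0 when P = K, identifying K = 5300 as the carrying capacity.
(a) K = 5300; (b) equilibria P = 0 and P = 5300.


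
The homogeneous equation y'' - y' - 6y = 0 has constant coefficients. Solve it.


Characteristic equation: r² - r - 6 = 0.
Factor: (r + 2)(r - 3) = 0 ⇒ r = -2, 3 (distinct real).
General solution: y = C₁e^(-2x) + C₂e^(3x).


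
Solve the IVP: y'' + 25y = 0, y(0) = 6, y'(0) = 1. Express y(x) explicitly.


Characteristic roots of r² + 25 = 0 are ±5i, so y = C₁cos(5x) + C₂sin(5x).
Apply y(0) = 6: C₁ = 6. Differentiate and apply y'(0) = 1: 5·C₂ = 1, so C₂ = 1/5.
Particular solution: y = 6cos(5x) + (1/5)sin(5x).


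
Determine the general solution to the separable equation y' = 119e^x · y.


Separate variables: dy/y = 119e^x dx.
Integrate: ln|y| = 119e^x + C₀.
Exponentiate: y = Ce^(119e^x).


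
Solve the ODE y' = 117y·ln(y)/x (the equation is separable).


Separate: dy/[y ln(y)] = 117 dx/x.
Substitute u = ln(y): du/u = 117 dx/x.
Integrate: ln|ln(y)| = 117ln|x| + C₀, hence ln(y) = C·x^117.


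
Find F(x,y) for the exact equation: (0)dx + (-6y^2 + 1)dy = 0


Check exactness: ∂M/∂y = 0 and ∂N/∂x = 0; equal, so the equation is exact.
Integrate M with respect to x (treating y as constant): ∫M dx = 0 + h(y).
Differentiate w.r.t. y and set equal to N: the x-dependent terms already match, leaving h'(y) = -6y^2 + 1. Integrate: h(y) = -2y^3 + y.
So F(x,y) = -2y^3 + y.
General solution: -2y^3 + y = C.


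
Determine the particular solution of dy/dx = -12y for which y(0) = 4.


General solution of y' = -12y is y = Ce^(-12x).
Apply y(0) = 4: C = 4.
Particular solution: y = 4e^(-12x).


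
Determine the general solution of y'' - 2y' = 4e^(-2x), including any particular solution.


Characteristic roots of r² - 2r = 0 are 2, 0.
y_h = C₁e^(2x) + C₂.
Forcing exponent -2 is not a characteristic root; try y_p = Ae^(-2x).
Substitute: A·(4 + (-2)·-2 + (0)) = A·8 = 4, so A = 1/2.
General solution: y = C₁e^(2x) + C₂ + (1/2)e^(-2x).


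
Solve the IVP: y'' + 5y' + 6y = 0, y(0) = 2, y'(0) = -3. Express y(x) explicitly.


Characteristic roots of r² + 5r + 6 = 0 are -3, -2.
General solution y = c₁ e^(-3x) + c₂ e^(-2x).
Apply y(0) = 2: c₁ + c₂ = 2. Apply y'(0) = -3: -3 c₁ - 2 c₂ = -3.
Solve: c₁ = -1, c₂ = 3.
Particular solution: y = -e^(-3x) + 3e^(-2x).


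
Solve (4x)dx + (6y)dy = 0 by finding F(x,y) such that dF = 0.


Check exactness: ∂M/∂y = 0 and ∂N/∂x = 0; equal, so the equation is exact.
Integrate M with respect to x (treating y as constant): ∫M dx = 2x^2 + h(y).
Differentiate w.r.t. y and set equal to N: the x-dependent terms already match, leaving h'(y) = 6y. Integrate: h(y) = 3y^2.
So F(x,y) = 3y^2 + 2x^2.
General solution: 3y^2 + 2x^2 = C.


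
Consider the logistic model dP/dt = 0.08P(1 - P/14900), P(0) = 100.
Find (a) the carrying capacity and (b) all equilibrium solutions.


Logistic ODE dP/dt = 0.08P(1 - P/14900) has equilibria where dP/dt = 0, i.e. P = 0 or P = 14900.
The coefficient (1 - P/K) = 0 when P = K, identifying K = 14900 as the carrying capacity.
(a) K = 14900; (b) equilibria P = 0 and P = 14900.


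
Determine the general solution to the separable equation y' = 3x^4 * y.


Separate variables: dy/y = 3x^4 dx.
Integrate: ln|y| = (3/5)x^5 + C₀.
Exponentiate: y = Ce^((3/5)x^5).


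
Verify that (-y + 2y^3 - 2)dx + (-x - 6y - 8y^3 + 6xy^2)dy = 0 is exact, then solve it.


Check exactness: ∂M/∂y = -1 + 6y^2 and ∂N/∂x = -1 + 6y^2; equal, so the equation is exact.
Integrate M with respect to x (treating y as constant): ∫M dx = -xy + 2xy^3 - 2x + h(y).
Differentiate w.r.t. y and set equal to N: the x-dependent terms already match, leaving h'(y) = -6y - 8y^3. Integrate: h(y) = -3y^2 - 2y^4.
So F(x,y) = -xy - 3y^2 - 2y^4 + 2xy^3 - 2x.
General solution: -xy - 3y^2 - 2y^4 + 2xy^3 - 2x = C.


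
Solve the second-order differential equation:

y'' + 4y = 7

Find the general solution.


Homogeneous part: r² + 4 = 0 ⇒ r = ±2i, so y_h = C₁cos(2x) + C₂sin(2x).
Try constant y_p = A; plug in: 4A = 7 ⇒ A = 7/4.
General solution: y = C₁cos(2x) + C₂sin(2x) + 7/4.


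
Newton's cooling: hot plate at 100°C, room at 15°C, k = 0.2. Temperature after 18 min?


Newton's law: dT/dt = -k(T - T_a) has solution T(t) = T_a + (T₀ - T_a)e^(-kt).
Plug in T_a = 15, T₀ = 100, k = 0.2, t = 18: T(18) = 15 + (85)e^(-3.60) ≈ 17.3°C.


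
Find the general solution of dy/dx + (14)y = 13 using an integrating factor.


P(x) = 14, Q(x) = 13; integrating factor μ = e^(14x).
(μ y)' = 13e^(14x) ⇒ μ y = (13/14)e^(14x) + C.
Divide by μ: y = 13/14 + Ce^(-14x).


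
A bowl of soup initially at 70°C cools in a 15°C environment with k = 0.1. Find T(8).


Newton's law: dT/dt = -k(T - T_a) has solution T(t) = T_a + (T₀ - T_a)e^(-kt).
Plug in T_a = 15, T₀ = 70, k = 0.1, t = 8: T(8) = 15 + (55)e^(-0.80) ≈ 39.7°C.


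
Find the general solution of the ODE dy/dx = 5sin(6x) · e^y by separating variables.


Separate: e^(-y) dy = 5sin(6x) dx.
Integrate: -e^(-y) = -(5/6)cos(6x) + C₀.
Rearrange: e^(-y) = (5/6)cos(6x) + C.


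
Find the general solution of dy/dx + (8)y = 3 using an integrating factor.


P(x) = 8, Q(x) = 3; integrating factor μ = e^(8x).
(μ y)' = 3e^(8x) ⇒ μ y = (3/8)e^(8x) + C.
Divide by μ: y = 3/8 + Ce^(-8x).


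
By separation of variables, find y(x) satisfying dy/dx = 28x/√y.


Separate: √y dy = 28x dx.
Integrate: (2/3)y^(3/2) = 14x² + C.


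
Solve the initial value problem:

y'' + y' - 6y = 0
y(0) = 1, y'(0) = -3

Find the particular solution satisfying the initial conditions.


Characteristic roots of r² + r - 6 = 0 are -3, 2.
General solution y = c₁ e^(-3x) + c₂ e^(2x).
Apply y(0) = 1: c₁ + c₂ = 1. Apply y'(0) = -3: -3 c₁ + 2 c₂ = -3.
Solve: c₁ = 1, c₂ = 0.
Particular solution: y = e^(-3x) + 0e^(2x).


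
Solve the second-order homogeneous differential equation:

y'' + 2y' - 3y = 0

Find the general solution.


Characteristic equation: r² + 2r - 3 = 0.
Factor: (r + 3)(r - 1) = 0 ⇒ r = -3, 1 (distinct real).
General solution: y = C₁e^(-3x) + C₂e^(x).


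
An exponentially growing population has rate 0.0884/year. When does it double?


Exponential growth: P(t) = P₀ e^(0.0884t). Set P(t)/P₀ = 2: e^(0.0884t) = 2.
Solve: t = ln(2)/0.0884 ≈ 7.84 years.


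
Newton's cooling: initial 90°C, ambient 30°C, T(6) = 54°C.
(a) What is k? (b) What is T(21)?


Newton's law: T(t) = T_a + (T₀ - T_a)e^(-kt).
(a) Use T(6) = 54: (54 - 30)/(90 - 30) = e^(-k·6), so k = -ln(0.400)/6 ≈ 0.1527.
(b) Apply k to t = 21: T(21) = 30 + (60)e^(-3.207) ≈ 32.4°C.


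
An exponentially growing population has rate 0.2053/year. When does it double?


Exponential growth: P(t) = P₀ e^(0.2053t). Set P(t)/P₀ = 2: e^(0.2053t) = 2.
Solve: t = ln(2)/0.2053 ≈ 3.38 years.


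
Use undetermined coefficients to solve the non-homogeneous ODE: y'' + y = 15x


Homogeneous: r² + 1 = 0 ⇒ r = ±1i, y_h = C₁cos(x) + C₂sin(x).
Polynomial forcing; try y_p = Ax + B. Then y_p'' + 1 y_p = 1(Ax + B) = 15x, so B = 0 and A = 15.
General solution: y = C₁cos(x) + C₂sin(x) + 15x.


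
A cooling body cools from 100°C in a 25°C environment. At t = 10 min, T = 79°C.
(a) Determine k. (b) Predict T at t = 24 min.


Newton's law: T(t) = T_a + (T₀ - T_a)e^(-kt).
(a) Use T(10) = 79: (79 - 25)/(100 - 25) = e^(-k·10), so k = -ln(0.720)/10 ≈ 0.0329.
(b) Apply k to t = 24: T(24) = 25 + (75)e^(-0.788) ≈ 59.1°C.


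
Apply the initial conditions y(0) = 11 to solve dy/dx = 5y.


General solution of y' = 5y is y = Ce^(5x).
Apply y(0) = 11: C = 11.
Particular solution: y = 11e^(5x).


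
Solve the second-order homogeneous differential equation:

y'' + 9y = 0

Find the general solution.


Characteristic equation: r² + 9 = 0.
Discriminant is negative; roots r = 0 ± 3i (complex conjugate pair).
General solution uses e^(α x)(C₁ cos(β x) + C₂ sin(β x)): y = C₁cos(3x) + C₂sin(3x).


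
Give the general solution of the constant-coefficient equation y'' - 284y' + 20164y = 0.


Characteristic equation: r² - 284r + 20164 = 0, i.e. (r - 142)² = 0.
Repeated root r = 142; include an x factor for the second linearly independent solution.
General solution: y = (C₁ + C₂x)e^(142x).


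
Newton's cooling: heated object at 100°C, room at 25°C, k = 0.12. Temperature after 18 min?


Newton's law: dT/dt = -k(T - T_a) has solution T(t) = T_a + (T₀ - T_a)e^(-kt).
Plug in T_a = 25, T₀ = 100, k = 0.12, t = 18: T(18) = 25 + (75)e^(-2.16) ≈ 33.6°C.


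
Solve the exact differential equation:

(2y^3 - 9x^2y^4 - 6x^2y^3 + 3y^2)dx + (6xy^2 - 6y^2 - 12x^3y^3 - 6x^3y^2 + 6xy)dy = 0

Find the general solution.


Check exactness: ∂M/∂y = 6y^2 - 36x^2y^3 - 18x^2y^2 + 6y and ∂N/∂x = 6y^2 - 36x^2y^3 - 18x^2y^2 + 6y; equal, so the equation is exact.
Integrate M with respect to x (treating y as constant): ∫M dx = 2xy^3 - 3x^3y^4 - 2x^3y^3 + 3xy^2 + h(y).
Differentiate w.r.t. y and set equal to N: the x-dependent terms already match, leaving h'(y) = -6y^2. Integrate: h(y) = -2y^3.
So F(x,y) = 2xy^3 - 2y^3 - 3x^3y^4 - 2x^3y^3 + 3xy^2.
General solution: 2xy^3 - 2y^3 - 3x^3y^4 - 2x^3y^3 + 3xy^2 = C.


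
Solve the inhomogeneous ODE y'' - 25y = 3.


Characteristic roots of r² - 25 = 0 are 5, -5.
y_h = C₁e^(5x) + C₂e^(-5x).
Forcing exponent 0 is not a characteristic root; try y_p = A.
Substitute: A·(0 + (0)·0 + (-25)) = A·-25 = 3, so A = -3/25.
General solution: y = C₁e^(5x) + C₂e^(-5x) - 3/25.


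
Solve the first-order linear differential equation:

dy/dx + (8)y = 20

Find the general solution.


P(x) = 8, Q(x) = 20; integrating factor μ = e^(8x).
(μ y)' = 20e^(8x) ⇒ μ y = (5/2)e^(8x) + C.
Divide by μ: y = 5/2 + Ce^(-8x).


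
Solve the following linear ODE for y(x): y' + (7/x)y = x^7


P(x) = 7/x ⇒ μ = x^7.
(x^7 y)' = x^14 ⇒ x^7 y = x^15/(15) + C.
Solve for y: y = (1/15)x^8 + C/x^7.


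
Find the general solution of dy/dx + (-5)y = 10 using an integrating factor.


P(x) = -5 ⇒ μ = e^(-5x).
(μ y)' = 10e^(-5x) ⇒ μ y = -2e^(-5x) + C.
Divide by μ: y = -2 + Ce^(5x).


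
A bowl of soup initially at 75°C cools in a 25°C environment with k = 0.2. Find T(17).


Newton's law: dT/dt = -k(T - T_a) has solution T(t) = T_a + (T₀ - T_a)e^(-kt).
Plug in T_a = 25, T₀ = 75, k = 0.2, t = 17: T(17) = 25 + (50)e^(-3.40) ≈ 26.7°C.
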